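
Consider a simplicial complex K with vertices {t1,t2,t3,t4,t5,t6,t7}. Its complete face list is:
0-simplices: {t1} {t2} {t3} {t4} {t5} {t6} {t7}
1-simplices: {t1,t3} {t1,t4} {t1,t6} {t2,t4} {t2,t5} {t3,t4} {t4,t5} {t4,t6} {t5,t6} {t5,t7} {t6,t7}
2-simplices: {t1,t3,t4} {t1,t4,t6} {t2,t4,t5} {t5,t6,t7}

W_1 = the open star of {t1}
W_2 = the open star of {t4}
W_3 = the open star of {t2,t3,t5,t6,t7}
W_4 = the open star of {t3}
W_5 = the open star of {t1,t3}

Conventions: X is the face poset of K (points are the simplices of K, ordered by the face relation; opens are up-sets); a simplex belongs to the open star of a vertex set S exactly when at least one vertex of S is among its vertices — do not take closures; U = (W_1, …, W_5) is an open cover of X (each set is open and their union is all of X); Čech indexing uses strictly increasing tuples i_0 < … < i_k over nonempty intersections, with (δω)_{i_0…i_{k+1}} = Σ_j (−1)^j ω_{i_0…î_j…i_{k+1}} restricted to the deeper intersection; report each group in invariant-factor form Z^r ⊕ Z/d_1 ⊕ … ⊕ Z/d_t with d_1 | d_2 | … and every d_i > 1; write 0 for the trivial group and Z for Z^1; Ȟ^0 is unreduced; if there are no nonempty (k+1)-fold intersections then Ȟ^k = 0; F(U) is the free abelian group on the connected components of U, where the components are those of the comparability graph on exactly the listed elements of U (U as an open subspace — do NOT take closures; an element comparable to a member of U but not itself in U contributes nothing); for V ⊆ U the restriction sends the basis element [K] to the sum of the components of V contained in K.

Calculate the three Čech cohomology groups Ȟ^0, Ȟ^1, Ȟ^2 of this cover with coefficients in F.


Ȟ^0 ≅ Z,  Ȟ^1 ≅ Z,  Ȟ^2 ≅ 0

nerve simplices:
  W1={{t1},{t1,t3},{t1,t4},{t1,t6},{t1,t3,t4},{t1,t4,t6}} W2={{t4},{t1,t4},{t2,t4},{t3,t4},{t4,t5},{t4,t6},{t1,t3,t4},{t1,t4,t6},{t2,t4,t5}} W3={{t2},{t3},{t5},{t6},{t7},{t1,t3},{t1,t6},{t2,t4},{t2,t5},{t3,t4},{t4,t5},{t4,t6},{t5,t6},{t5,t7},{t6,t7},{t1,t3,t4},{t1,t4,t6},{t2,t4,t5},{t5,t6,t7}} W4={{t3},{t1,t3},{t3,t4},{t1,t3,t4}} W5={{t1},{t3},{t1,t3},{t1,t4},{t1,t6},{t3,t4},{t1,t3,t4},{t1,t4,t6}}
  W12={{t1,t4},{t1,t3,t4},{t1,t4,t6}} W13={{t1,t3},{t1,t6},{t1,t3,t4},{t1,t4,t6}} W14={{t1,t3},{t1,t3,t4}} W15={{t1},{t1,t3},{t1,t4},{t1,t6},{t1,t3,t4},{t1,t4,t6}} W23={{t2,t4},{t3,t4},{t4,t5},{t4,t6},{t1,t3,t4},{t1,t4,t6},{t2,t4,t5}} W24={{t3,t4},{t1,t3,t4}} W25={{t1,t4},{t3,t4},{t1,t3,t4},{t1,t4,t6}} W34={{t3},{t1,t3},{t3,t4},{t1,t3,t4}} W35={{t3},{t1,t3},{t1,t6},{t3,t4},{t1,t3,t4},{t1,t4,t6}} W45={{t3},{t1,t3},{t3,t4},{t1,t3,t4}}
  W123={{t1,t3,t4},{t1,t4,t6}} W124={{t1,t3,t4}} W125={{t1,t4},{t1,t3,t4},{t1,t4,t6}} W134={{t1,t3},{t1,t3,t4}} W135={{t1,t3},{t1,t6},{t1,t3,t4},{t1,t4,t6}} W145={{t1,t3},{t1,t3,t4}} W234={{t3,t4},{t1,t3,t4}} W235={{t3,t4},{t1,t3,t4},{t1,t4,t6}} W245={{t3,t4},{t1,t3,t4}} W345={{t3},{t1,t3},{t3,t4},{t1,t3,t4}}
  W1234={{t1,t3,t4}} W1235={{t1,t3,t4},{t1,t4,t6}} W1245={{t1,t3,t4}} W1345={{t1,t3},{t1,t3,t4}} W2345={{t3,t4},{t1,t3,t4}}
  W12345={{t1,t3,t4}}
components per intersection:
  W1: {{t1},{t1,t3},{t1,t4},{t1,t6},{t1,t3,t4},{t1,t4,t6}}
  W2: {{t4},{t1,t4},{t2,t4},{t3,t4},{t4,t5},{t4,t6},{t1,t3,t4},{t1,t4,t6},{t2,t4,t5}}
  W3: {{t2},{t5},{t6},{t7},{t1,t6},{t2,t4},{t2,t5},{t4,t5},{t4,t6},{t5,t6},{t5,t7},{t6,t7},{t1,t4,t6},{t2,t4,t5},{t5,t6,t7}} {{t3},{t1,t3},{t3,t4},{t1,t3,t4}}
  W4: {{t3},{t1,t3},{t3,t4},{t1,t3,t4}}
  W5: {{t1},{t3},{t1,t3},{t1,t4},{t1,t6},{t3,t4},{t1,t3,t4},{t1,t4,t6}}
  W12: {{t1,t4},{t1,t3,t4},{t1,t4,t6}}
  W13: {{t1,t3},{t1,t3,t4}} {{t1,t6},{t1,t4,t6}}
  W14: {{t1,t3},{t1,t3,t4}}
  W15: {{t1},{t1,t3},{t1,t4},{t1,t6},{t1,t3,t4},{t1,t4,t6}}
  W23: {{t2,t4},{t4,t5},{t2,t4,t5}} {{t3,t4},{t1,t3,t4}} {{t4,t6},{t1,t4,t6}}
  W24: {{t3,t4},{t1,t3,t4}}
  W25: {{t1,t4},{t3,t4},{t1,t3,t4},{t1,t4,t6}}
  W34: {{t3},{t1,t3},{t3,t4},{t1,t3,t4}}
  W35: {{t3},{t1,t3},{t3,t4},{t1,t3,t4}} {{t1,t6},{t1,t4,t6}}
  W45: {{t3},{t1,t3},{t3,t4},{t1,t3,t4}}
  W123: {{t1,t3,t4}} {{t1,t4,t6}}
  W124: {{t1,t3,t4}}
  W125: {{t1,t4},{t1,t3,t4},{t1,t4,t6}}
  W134: {{t1,t3},{t1,t3,t4}}
  W135: {{t1,t3},{t1,t3,t4}} {{t1,t6},{t1,t4,t6}}
  W145: {{t1,t3},{t1,t3,t4}}
  W234: {{t3,t4},{t1,t3,t4}}
  W235: {{t3,t4},{t1,t3,t4}} {{t1,t4,t6}}
  W245: {{t3,t4},{t1,t3,t4}}
  W345: {{t3},{t1,t3},{t3,t4},{t1,t3,t4}}
  W1234: {{t1,t3,t4}}
  W1235: {{t1,t3,t4}} {{t1,t4,t6}}
  W1245: {{t1,t3,t4}}
  W1345: {{t1,t3},{t1,t3,t4}}
  W2345: {{t3,t4},{t1,t3,t4}}
  W12345: {{t1,t3,t4}}
C dims 6,14,13,6; δ0: rk 5, SNF 1^5; δ1: rk 8, SNF 1^8; δ2: rk 5, SNF 1^5
degree 0: 6−5−0 = 1 → Ȟ^0 ≅ Z
degree 1: 14−8−5 = 1 → Ȟ^1 ≅ Z
degree 2: 13−5−8 = 0 → Ȟ^2 ≅ 0


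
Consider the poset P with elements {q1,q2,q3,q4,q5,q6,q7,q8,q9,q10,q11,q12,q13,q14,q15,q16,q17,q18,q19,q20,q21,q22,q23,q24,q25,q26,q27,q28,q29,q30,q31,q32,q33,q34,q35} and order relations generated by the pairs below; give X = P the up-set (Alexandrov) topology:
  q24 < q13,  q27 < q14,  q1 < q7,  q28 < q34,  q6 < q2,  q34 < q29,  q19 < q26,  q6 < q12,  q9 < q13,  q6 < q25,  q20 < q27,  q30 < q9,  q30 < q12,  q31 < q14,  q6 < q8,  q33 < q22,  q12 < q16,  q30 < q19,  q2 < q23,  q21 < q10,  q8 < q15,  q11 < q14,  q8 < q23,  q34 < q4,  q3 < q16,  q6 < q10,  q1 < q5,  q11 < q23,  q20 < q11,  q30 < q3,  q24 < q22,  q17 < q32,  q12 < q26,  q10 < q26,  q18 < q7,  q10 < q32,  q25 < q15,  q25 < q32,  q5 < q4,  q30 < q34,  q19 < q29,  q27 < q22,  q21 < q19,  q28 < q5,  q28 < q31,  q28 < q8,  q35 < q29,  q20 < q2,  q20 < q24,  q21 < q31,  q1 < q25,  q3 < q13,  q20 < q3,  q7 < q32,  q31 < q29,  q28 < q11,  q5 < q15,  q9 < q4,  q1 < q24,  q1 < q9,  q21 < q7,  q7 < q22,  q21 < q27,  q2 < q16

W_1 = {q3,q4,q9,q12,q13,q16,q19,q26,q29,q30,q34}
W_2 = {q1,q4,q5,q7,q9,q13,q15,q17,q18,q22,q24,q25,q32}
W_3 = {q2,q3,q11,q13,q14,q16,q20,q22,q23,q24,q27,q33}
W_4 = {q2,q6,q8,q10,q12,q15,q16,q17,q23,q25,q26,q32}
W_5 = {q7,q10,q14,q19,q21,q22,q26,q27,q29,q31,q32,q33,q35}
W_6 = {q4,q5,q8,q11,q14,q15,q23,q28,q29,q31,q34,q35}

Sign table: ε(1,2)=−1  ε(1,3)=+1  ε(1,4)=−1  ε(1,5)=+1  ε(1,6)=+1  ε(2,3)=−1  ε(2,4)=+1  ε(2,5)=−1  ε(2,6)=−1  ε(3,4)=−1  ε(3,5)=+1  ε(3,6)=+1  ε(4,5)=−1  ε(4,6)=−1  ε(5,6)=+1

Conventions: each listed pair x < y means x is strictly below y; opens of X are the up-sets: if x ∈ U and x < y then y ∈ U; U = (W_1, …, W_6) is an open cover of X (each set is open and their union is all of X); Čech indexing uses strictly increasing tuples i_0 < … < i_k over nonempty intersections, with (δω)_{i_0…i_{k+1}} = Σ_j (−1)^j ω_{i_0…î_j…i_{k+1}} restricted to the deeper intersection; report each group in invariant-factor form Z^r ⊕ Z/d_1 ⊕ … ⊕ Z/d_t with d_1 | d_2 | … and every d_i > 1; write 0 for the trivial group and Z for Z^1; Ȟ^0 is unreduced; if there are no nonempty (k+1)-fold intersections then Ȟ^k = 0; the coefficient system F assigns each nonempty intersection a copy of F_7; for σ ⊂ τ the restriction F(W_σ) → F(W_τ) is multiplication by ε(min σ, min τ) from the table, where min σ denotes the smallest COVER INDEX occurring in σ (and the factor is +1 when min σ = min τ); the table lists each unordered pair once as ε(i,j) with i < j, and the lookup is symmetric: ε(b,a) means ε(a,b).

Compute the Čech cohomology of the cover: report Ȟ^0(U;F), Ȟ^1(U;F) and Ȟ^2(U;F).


Ȟ^0(U;F) ≅ Z/7, Ȟ^1(U;F) ≅ 0 and Ȟ^2(U;F) ≅ 0

nonempty intersections:
  W12={q4,q9,q13} W13={q3,q13,q16} W14={q12,q16,q26} W15={q19,q26,q29} W16={q4,q29,q34} W23={q13,q22,q24} W24={q15,q17,q25,q32} W25={q7,q22,q32} W26={q4,q5,q15} W34={q2,q16,q23} W35={q14,q22,q27,q33} W36={q11,q14,q23} W45={q10,q26,q32} W46={q8,q15,q23} W56={q14,q29,q31,q35}
  W123={q13} W126={q4} W134={q16} W145={q26} W156={q29} W235={q22} W245={q32} W246={q15} W346={q23} W356={q14}
C dims 6,15,10; δ0: rk_F7 5; δ1: rk_F7 10
Ȟ^0: (6−5)−0=1 ⇒ Z/7
Ȟ^1: (15−10)−5=0 ⇒ 0
Ȟ^2: (10−0)−10=0 ⇒ 0


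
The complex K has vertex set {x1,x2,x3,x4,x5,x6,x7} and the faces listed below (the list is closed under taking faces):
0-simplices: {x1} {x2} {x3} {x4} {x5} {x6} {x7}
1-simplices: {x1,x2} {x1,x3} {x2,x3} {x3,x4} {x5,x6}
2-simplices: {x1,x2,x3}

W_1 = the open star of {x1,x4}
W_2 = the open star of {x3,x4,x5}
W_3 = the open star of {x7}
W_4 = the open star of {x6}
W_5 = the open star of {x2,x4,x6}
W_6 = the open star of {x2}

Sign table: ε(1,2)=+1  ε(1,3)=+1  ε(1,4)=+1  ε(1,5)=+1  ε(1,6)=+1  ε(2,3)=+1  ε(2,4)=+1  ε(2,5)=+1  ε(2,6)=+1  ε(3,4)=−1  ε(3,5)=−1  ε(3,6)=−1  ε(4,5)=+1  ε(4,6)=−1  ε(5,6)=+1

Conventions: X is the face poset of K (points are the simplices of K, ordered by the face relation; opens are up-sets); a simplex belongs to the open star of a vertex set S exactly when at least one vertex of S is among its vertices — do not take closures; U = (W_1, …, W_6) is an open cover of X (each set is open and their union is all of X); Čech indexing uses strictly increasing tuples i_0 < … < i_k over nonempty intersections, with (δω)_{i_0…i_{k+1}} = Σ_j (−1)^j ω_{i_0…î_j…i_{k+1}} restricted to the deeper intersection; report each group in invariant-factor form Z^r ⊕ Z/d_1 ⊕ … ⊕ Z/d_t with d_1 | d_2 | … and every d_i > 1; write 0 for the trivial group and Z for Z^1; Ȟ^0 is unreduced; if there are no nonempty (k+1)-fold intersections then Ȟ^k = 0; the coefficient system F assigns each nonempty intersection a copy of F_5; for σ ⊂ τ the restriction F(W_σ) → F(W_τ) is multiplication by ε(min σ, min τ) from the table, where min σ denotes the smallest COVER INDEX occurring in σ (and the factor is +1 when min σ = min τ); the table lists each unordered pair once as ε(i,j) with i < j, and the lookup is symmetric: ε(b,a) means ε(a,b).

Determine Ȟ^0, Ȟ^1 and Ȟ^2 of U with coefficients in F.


Ȟ^0 ≅ Z/5 ⊕ Z/5; Ȟ^1 ≅ 0; Ȟ^2 ≅ 0

nerve simplices:
  W1={{x1},{x4},{x1,x2},{x1,x3},{x3,x4},{x1,x2,x3}} W2={{x3},{x4},{x5},{x1,x3},{x2,x3},{x3,x4},{x5,x6},{x1,x2,x3}} W3={{x7}} W4={{x6},{x5,x6}} W5={{x2},{x4},{x6},{x1,x2},{x2,x3},{x3,x4},{x5,x6},{x1,x2,x3}} W6={{x2},{x1,x2},{x2,x3},{x1,x2,x3}}
  W12={{x4},{x1,x3},{x3,x4},{x1,x2,x3}} W15={{x4},{x1,x2},{x3,x4},{x1,x2,x3}} W16={{x1,x2},{x1,x2,x3}} W24={{x5,x6}} W25={{x4},{x2,x3},{x3,x4},{x5,x6},{x1,x2,x3}} W26={{x2,x3},{x1,x2,x3}} W45={{x6},{x5,x6}} W56={{x2},{x1,x2},{x2,x3},{x1,x2,x3}}
  W125={{x4},{x3,x4},{x1,x2,x3}} W126={{x1,x2,x3}} W156={{x1,x2},{x1,x2,x3}} W245={{x5,x6}} W256={{x2,x3},{x1,x2,x3}}
  W1256={{x1,x2,x3}}
C dims 6,8,5,1; δ0: rk_F5 4; δ1: rk_F5 4; δ2: rk_F5 1
degree 0: 6−4−0 = 2 → Ȟ^0 ≅ Z/5 ⊕ Z/5
degree 1: 8−4−4 = 0 → Ȟ^1 ≅ 0
degree 2: 5−1−4 = 0 → Ȟ^2 ≅ 0


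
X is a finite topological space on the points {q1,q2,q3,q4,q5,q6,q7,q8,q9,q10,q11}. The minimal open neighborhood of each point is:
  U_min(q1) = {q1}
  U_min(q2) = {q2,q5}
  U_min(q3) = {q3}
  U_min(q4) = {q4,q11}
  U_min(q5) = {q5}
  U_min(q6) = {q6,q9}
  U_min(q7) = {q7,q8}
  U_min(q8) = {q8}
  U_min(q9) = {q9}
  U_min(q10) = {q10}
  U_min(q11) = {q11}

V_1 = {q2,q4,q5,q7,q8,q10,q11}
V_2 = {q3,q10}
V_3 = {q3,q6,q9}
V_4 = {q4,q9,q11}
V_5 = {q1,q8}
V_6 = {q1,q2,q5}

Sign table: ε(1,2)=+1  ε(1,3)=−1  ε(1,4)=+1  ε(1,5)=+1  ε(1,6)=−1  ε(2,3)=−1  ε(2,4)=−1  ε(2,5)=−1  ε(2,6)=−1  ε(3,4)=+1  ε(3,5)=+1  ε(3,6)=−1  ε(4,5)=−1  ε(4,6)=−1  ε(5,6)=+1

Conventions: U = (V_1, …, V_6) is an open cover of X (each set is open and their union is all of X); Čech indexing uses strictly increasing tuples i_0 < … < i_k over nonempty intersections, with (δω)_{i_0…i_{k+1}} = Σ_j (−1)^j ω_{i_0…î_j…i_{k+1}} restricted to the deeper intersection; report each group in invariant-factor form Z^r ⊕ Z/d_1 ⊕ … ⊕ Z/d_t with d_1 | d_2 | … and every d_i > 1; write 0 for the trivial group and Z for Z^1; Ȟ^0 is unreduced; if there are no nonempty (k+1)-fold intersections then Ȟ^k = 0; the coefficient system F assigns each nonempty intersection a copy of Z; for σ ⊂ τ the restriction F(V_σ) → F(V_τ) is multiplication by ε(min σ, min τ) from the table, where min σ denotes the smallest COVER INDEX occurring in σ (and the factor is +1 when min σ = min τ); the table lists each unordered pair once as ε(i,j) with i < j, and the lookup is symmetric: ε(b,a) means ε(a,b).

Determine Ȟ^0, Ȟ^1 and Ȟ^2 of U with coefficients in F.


Ȟ^0 ≅ 0; Ȟ^1 ≅ Z ⊕ Z/2; Ȟ^2 ≅ 0

nerve simplices:
  V12={q10} V14={q4,q11} V15={q8} V16={q2,q5} V23={q3} V34={q9} V56={q1}
C dims 6,7; δ0: rk 6, SNF 1^5·2
degree 0: 6−6−0 = 0 → Ȟ^0 ≅ 0
degree 1: 7−0−6 = 1 plus torsion [2] → Ȟ^1 ≅ Z ⊕ Z/2
degree 2: 0−0−0 = 0 → Ȟ^2 ≅ 0


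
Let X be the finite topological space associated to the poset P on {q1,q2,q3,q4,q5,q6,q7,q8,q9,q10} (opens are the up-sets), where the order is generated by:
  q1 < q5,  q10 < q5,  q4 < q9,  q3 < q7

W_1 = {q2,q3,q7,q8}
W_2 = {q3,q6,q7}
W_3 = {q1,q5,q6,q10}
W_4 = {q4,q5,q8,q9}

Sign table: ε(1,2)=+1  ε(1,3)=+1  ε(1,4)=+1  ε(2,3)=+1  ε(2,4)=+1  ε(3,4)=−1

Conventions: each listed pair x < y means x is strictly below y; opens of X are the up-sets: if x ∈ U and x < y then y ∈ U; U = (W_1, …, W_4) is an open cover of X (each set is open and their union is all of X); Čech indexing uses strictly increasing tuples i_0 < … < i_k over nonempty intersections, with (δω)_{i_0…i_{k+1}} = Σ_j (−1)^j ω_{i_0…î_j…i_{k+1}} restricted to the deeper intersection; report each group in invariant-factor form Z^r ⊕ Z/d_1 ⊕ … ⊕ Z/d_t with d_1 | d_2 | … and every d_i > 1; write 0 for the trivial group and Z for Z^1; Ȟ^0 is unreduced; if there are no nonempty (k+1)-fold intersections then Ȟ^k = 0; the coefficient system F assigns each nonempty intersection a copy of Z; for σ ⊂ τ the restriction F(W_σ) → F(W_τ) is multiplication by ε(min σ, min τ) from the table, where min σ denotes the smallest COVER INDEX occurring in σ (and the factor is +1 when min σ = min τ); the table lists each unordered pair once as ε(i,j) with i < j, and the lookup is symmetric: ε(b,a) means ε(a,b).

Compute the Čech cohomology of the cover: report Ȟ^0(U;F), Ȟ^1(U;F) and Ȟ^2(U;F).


intersection data:
  W12={q3,q7} W14={q8} W23={q6} W34={q5}
C dims 4,4; δ0: rk 4, SNF 1^3·2
Ȟ^0 = (4 − 4) − 0 = 0, so Ȟ^0 ≅ 0
Ȟ^1 = (4 − 0) − 4 = 0 plus torsion [2], so Ȟ^1 ≅ Z/2
Ȟ^2 = (0 − 0) − 0 = 0, so Ȟ^2 ≅ 0

Ȟ^0 ≅ 0, Ȟ^1 ≅ Z/2, Ȟ^2 ≅ 0


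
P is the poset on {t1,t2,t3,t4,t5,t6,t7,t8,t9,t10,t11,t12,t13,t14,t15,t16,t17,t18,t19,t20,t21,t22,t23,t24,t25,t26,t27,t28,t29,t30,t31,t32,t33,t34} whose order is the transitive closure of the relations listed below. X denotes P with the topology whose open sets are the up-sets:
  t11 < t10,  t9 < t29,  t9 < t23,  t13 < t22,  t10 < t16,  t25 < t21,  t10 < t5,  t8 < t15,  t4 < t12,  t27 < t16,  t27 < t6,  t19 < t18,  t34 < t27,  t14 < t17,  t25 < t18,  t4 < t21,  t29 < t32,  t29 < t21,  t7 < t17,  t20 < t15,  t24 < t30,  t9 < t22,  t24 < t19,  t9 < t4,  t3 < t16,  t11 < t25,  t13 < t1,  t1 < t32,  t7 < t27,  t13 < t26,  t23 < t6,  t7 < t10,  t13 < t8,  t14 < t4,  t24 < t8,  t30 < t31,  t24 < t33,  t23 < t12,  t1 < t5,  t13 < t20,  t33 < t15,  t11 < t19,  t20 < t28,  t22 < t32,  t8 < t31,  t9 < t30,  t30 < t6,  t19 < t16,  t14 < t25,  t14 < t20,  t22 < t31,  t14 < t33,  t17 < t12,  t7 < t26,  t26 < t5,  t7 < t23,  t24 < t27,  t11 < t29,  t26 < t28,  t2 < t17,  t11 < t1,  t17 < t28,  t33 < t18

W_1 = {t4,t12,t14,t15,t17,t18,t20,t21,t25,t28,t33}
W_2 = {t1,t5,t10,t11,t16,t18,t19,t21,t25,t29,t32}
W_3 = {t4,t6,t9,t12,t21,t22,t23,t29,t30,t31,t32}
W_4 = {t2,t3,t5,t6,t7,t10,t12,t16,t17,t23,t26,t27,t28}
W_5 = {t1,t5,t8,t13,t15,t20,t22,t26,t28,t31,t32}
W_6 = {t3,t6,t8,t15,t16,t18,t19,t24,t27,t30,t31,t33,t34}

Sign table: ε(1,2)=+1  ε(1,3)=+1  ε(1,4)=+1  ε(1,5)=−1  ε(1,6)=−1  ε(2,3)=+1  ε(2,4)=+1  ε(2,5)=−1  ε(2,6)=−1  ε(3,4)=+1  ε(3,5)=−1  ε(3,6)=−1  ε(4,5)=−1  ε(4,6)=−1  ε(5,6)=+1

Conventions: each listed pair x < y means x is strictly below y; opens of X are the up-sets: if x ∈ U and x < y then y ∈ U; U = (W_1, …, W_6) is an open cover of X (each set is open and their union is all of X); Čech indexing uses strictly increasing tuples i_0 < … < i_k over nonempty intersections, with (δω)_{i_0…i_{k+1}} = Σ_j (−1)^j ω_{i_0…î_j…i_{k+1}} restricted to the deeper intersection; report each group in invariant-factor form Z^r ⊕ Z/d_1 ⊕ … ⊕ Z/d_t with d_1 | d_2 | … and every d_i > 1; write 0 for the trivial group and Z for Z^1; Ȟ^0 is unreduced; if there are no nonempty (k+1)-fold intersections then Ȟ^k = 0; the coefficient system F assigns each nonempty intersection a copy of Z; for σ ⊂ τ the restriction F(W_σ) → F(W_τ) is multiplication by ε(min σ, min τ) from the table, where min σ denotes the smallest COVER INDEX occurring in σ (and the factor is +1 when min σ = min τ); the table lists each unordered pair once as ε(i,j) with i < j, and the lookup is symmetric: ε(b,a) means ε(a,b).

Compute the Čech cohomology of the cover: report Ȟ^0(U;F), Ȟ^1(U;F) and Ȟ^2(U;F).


intersection data:
  W12={t18,t21,t25} W13={t4,t12,t21} W14={t12,t17,t28} W15={t15,t20,t28} W16={t15,t18,t33} W23={t21,t29,t32} W24={t5,t10,t16} W25={t1,t5,t32} W26={t16,t18,t19} W34={t6,t12,t23} W35={t22,t31,t32} W36={t6,t30,t31} W45={t5,t26,t28} W46={t3,t6,t16,t27} W56={t8,t15,t31}
  W123={t21} W126={t18} W134={t12} W145={t28} W156={t15} W235={t32} W245={t5} W246={t16} W346={t6} W356={t31}
C dims 6,15,10; δ0: rk 5, SNF 1^5; δ1: rk 10, SNF 1^9·2
Ȟ^0 = (6 − 5) − 0 = 1, so Ȟ^0 ≅ Z
Ȟ^1 = (15 − 10) − 5 = 0, so Ȟ^1 ≅ 0
Ȟ^2 = (10 − 0) − 10 = 0 plus torsion [2], so Ȟ^2 ≅ Z/2

Ȟ^0 = Z,  Ȟ^1 = 0,  Ȟ^2 = Z/2


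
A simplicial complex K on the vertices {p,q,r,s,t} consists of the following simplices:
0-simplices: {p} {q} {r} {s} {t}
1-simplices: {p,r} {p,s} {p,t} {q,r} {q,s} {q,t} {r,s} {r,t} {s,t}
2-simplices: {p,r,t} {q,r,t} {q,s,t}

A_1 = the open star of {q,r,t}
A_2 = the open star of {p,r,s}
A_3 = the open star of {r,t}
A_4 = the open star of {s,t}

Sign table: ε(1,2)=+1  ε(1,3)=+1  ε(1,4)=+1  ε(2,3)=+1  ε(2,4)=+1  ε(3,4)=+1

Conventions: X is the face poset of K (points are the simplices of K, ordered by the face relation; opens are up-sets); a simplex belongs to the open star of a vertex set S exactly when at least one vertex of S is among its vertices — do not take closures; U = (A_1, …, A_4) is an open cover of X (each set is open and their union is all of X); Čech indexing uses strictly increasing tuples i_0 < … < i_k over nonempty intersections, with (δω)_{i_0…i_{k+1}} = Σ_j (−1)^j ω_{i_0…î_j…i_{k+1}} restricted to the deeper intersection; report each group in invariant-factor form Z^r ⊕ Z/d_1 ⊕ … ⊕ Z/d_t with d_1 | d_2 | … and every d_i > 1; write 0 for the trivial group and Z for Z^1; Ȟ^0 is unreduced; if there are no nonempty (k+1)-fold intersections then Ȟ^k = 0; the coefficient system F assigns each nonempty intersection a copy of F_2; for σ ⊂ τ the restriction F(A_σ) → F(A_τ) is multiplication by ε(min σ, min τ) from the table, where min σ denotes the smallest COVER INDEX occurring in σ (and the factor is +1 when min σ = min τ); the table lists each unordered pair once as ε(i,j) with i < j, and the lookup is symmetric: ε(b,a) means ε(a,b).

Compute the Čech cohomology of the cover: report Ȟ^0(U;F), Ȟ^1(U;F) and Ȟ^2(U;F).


nerve simplices:
  A1={{q},{r},{t},{p,r},{p,t},{q,r},{q,s},{q,t},{r,s},{r,t},{s,t},{p,r,t},{q,r,t},{q,s,t}} A2={{p},{r},{s},{p,r},{p,s},{p,t},{q,r},{q,s},{r,s},{r,t},{s,t},{p,r,t},{q,r,t},{q,s,t}} A3={{r},{t},{p,r},{p,t},{q,r},{q,t},{r,s},{r,t},{s,t},{p,r,t},{q,r,t},{q,s,t}} A4={{s},{t},{p,s},{p,t},{q,s},{q,t},{r,s},{r,t},{s,t},{p,r,t},{q,r,t},{q,s,t}}
  A12={{r},{p,r},{p,t},{q,r},{q,s},{r,s},{r,t},{s,t},{p,r,t},{q,r,t},{q,s,t}} A13={{r},{t},{p,r},{p,t},{q,r},{q,t},{r,s},{r,t},{s,t},{p,r,t},{q,r,t},{q,s,t}} A14={{t},{p,t},{q,s},{q,t},{r,s},{r,t},{s,t},{p,r,t},{q,r,t},{q,s,t}} A23={{r},{p,r},{p,t},{q,r},{r,s},{r,t},{s,t},{p,r,t},{q,r,t},{q,s,t}} A24={{s},{p,s},{p,t},{q,s},{r,s},{r,t},{s,t},{p,r,t},{q,r,t},{q,s,t}} A34={{t},{p,t},{q,t},{r,s},{r,t},{s,t},{p,r,t},{q,r,t},{q,s,t}}
  A123={{r},{p,r},{p,t},{q,r},{r,s},{r,t},{s,t},{p,r,t},{q,r,t},{q,s,t}} A124={{p,t},{q,s},{r,s},{r,t},{s,t},{p,r,t},{q,r,t},{q,s,t}} A134={{t},{p,t},{q,t},{r,s},{r,t},{s,t},{p,r,t},{q,r,t},{q,s,t}} A234={{p,t},{r,s},{r,t},{s,t},{p,r,t},{q,r,t},{q,s,t}}
  A1234={{p,t},{r,s},{r,t},{s,t},{p,r,t},{q,r,t},{q,s,t}}
C dims 4,6,4,1; δ0: rk_F2 3; δ1: rk_F2 3; δ2: rk_F2 1
degree 0: 4−3−0 = 1 → Ȟ^0 ≅ Z/2
degree 1: 6−3−3 = 0 → Ȟ^1 ≅ 0
degree 2: 4−1−3 = 0 → Ȟ^2 ≅ 0

Ȟ^0 = Z/2, Ȟ^1 = 0, Ȟ^2 = 0


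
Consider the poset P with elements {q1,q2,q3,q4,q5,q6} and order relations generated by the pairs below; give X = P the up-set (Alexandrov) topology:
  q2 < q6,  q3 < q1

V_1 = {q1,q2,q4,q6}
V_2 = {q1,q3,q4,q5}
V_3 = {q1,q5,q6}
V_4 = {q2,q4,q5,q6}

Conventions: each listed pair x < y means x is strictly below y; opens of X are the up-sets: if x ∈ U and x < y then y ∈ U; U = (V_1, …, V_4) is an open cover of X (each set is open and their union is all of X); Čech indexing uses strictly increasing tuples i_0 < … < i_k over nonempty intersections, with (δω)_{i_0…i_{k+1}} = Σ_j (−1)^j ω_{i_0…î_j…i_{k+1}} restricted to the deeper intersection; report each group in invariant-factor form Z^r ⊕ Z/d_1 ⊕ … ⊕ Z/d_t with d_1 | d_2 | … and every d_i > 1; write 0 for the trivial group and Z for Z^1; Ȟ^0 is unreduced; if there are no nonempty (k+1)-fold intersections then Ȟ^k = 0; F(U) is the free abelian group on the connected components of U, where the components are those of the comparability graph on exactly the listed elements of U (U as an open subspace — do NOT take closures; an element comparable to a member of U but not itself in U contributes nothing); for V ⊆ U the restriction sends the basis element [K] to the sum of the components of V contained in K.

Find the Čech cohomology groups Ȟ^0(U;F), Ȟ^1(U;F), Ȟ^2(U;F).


nonempty overlaps:
  V12={q1,q4} V13={q1,q6} V14={q2,q4,q6} V23={q1,q5} V24={q4,q5} V34={q5,q6}
  V123={q1} V124={q4} V134={q6} V234={q5}
components per intersection:
  V1: {q1} {q2,q6} {q4}
  V2: {q1,q3} {q4} {q5}
  V3: {q1} {q5} {q6}
  V4: {q2,q6} {q4} {q5}
  V12: {q1} {q4}
  V13: {q1} {q6}
  V14: {q2,q6} {q4}
  V23: {q1} {q5}
  V24: {q4} {q5}
  V34: {q5} {q6}
  V123: {q1}
  V124: {q4}
  V134: {q6}
  V234: {q5}
C dims 12,12,4; δ0: rk 8, SNF 1^8; δ1: rk 4, SNF 1^4
degree 0: 12−8−0 = 4 → Ȟ^0 ≅ Z^4
degree 1: 12−4−8 = 0 → Ȟ^1 ≅ 0
degree 2: 4−0−4 = 0 → Ȟ^2 ≅ 0

Ȟ^0 = Z^4; Ȟ^1 = 0; Ȟ^2 = 0


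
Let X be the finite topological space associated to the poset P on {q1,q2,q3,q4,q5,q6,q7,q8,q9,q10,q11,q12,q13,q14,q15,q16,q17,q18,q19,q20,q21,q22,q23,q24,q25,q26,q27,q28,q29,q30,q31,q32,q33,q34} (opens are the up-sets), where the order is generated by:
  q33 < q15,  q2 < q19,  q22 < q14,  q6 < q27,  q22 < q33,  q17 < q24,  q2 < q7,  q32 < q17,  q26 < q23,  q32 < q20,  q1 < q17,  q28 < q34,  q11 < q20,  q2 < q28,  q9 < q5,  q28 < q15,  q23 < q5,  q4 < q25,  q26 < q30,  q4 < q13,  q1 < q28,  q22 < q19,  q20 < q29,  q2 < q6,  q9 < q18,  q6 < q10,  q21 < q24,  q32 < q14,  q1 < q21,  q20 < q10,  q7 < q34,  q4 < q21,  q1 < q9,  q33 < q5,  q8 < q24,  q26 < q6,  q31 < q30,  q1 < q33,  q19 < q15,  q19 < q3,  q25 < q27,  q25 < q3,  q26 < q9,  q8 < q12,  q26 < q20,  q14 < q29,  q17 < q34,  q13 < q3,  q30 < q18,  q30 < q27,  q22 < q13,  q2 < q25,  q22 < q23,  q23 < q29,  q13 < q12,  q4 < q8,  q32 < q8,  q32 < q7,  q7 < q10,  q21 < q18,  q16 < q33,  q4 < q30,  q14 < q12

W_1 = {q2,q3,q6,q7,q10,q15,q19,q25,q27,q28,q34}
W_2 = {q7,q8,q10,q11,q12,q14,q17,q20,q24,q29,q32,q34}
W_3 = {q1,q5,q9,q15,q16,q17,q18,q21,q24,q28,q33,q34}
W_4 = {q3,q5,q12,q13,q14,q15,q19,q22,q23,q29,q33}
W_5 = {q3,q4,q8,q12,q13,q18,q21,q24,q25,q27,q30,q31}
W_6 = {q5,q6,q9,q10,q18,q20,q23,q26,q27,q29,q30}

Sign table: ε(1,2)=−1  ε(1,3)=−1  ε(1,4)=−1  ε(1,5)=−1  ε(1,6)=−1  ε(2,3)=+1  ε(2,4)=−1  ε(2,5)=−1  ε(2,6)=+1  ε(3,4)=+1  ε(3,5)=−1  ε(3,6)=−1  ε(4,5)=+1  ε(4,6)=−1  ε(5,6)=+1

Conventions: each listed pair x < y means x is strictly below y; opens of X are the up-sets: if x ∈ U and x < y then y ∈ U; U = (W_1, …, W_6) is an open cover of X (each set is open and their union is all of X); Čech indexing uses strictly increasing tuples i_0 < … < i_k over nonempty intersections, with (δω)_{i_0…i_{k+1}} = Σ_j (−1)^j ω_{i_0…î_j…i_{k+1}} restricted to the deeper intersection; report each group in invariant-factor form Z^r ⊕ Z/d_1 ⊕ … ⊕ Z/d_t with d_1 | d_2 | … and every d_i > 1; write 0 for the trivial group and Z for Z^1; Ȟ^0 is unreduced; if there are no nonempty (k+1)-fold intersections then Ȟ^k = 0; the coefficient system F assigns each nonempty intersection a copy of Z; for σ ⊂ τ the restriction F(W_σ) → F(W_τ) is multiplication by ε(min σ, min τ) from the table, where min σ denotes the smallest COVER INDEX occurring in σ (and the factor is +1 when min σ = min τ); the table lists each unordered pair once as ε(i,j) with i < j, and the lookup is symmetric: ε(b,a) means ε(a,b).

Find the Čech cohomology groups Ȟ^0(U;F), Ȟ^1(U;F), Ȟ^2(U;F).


nerve of the cover:
  W12={q7,q10,q34} W13={q15,q28,q34} W14={q3,q15,q19} W15={q3,q25,q27} W16={q6,q10,q27} W23={q17,q24,q34} W24={q12,q14,q29} W25={q8,q12,q24} W26={q10,q20,q29} W34={q5,q15,q33} W35={q18,q21,q24} W36={q5,q9,q18} W45={q3,q12,q13} W46={q5,q23,q29} W56={q18,q27,q30}
  W123={q34} W126={q10} W134={q15} W145={q3} W156={q27} W235={q24} W245={q12} W246={q29} W346={q5} W356={q18}
C dims 6,15,10; δ0: rk 6, SNF 1^5·2; δ1: rk 9, SNF 1^9
Ȟ^0 = (6 − 6) − 0 = 0, so Ȟ^0 ≅ 0
Ȟ^1 = (15 − 9) − 6 = 0 plus torsion [2], so Ȟ^1 ≅ Z/2
Ȟ^2 = (10 − 0) − 9 = 1, so Ȟ^2 ≅ Z

Ȟ^0(U;F) ≅ 0; Ȟ^1(U;F) ≅ Z/2; Ȟ^2(U;F) ≅ Z


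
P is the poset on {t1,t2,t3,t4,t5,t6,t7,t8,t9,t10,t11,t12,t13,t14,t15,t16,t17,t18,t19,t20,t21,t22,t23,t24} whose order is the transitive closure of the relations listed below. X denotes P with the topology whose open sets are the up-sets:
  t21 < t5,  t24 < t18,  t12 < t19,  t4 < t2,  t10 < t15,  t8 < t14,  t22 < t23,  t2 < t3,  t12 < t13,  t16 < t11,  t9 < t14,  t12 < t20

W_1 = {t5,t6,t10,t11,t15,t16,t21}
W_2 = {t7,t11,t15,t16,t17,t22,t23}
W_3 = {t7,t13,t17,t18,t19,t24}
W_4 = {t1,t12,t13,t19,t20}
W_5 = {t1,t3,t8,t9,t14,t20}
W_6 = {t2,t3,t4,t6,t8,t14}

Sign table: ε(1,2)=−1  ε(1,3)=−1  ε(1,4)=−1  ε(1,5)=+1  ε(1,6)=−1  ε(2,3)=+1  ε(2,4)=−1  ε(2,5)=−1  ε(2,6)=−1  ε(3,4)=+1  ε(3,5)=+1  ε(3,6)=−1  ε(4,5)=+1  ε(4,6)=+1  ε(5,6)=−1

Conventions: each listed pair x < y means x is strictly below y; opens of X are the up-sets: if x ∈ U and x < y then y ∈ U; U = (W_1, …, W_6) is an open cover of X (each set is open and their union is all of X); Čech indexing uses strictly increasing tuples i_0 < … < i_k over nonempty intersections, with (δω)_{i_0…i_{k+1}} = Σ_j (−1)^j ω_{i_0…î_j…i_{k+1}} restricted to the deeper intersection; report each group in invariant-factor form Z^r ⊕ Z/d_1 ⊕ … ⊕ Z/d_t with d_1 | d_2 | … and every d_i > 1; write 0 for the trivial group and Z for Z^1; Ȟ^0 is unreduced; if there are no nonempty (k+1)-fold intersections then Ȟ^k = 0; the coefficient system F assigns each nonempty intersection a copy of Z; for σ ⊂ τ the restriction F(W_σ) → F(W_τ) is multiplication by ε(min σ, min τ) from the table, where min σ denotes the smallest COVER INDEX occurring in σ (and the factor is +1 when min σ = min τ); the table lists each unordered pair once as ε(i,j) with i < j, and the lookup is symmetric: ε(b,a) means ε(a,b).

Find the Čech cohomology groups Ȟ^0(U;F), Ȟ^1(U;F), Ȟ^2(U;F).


Ȟ^0 = 0, Ȟ^1 = Z/2 and Ȟ^2 = 0

intersection data:
  W12={t11,t15,t16} W16={t6} W23={t7,t17} W34={t13,t19} W45={t1,t20} W56={t3,t8,t14}
C dims 6,6; δ0: rk 6, SNF 1^5·2
Ȟ^0 = (6 − 6) − 0 = 0, so Ȟ^0 ≅ 0
Ȟ^1 = (6 − 0) − 6 = 0 plus torsion [2], so Ȟ^1 ≅ Z/2
Ȟ^2 = (0 − 0) − 0 = 0, so Ȟ^2 ≅ 0


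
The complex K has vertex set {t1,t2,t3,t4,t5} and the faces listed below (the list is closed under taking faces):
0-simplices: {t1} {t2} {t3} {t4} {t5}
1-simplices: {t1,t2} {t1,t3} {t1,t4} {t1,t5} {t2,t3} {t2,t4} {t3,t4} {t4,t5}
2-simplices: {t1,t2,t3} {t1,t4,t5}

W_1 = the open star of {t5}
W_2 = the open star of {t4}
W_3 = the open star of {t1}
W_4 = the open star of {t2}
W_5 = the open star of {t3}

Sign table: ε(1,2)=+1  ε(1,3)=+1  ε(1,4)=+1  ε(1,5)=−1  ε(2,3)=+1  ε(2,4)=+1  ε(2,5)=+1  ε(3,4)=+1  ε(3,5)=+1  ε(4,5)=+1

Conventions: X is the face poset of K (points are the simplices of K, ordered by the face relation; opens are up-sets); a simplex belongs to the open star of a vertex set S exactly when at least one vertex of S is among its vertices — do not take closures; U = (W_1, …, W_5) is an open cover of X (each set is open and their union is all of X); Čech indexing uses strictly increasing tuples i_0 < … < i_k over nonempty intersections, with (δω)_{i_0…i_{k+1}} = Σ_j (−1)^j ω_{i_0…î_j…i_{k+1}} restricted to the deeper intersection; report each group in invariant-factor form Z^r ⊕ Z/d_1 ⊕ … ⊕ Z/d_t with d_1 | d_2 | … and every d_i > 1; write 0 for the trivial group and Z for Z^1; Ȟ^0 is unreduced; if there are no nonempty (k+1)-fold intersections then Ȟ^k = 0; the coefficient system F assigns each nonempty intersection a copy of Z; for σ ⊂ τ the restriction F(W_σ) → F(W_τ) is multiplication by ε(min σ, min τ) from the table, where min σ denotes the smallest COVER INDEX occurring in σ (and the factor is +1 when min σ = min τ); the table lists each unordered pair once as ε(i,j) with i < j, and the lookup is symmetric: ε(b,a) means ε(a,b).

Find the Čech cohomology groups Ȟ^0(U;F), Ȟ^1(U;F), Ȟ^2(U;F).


nerve of the cover:
  W1={{t5},{t1,t5},{t4,t5},{t1,t4,t5}} W2={{t4},{t1,t4},{t2,t4},{t3,t4},{t4,t5},{t1,t4,t5}} W3={{t1},{t1,t2},{t1,t3},{t1,t4},{t1,t5},{t1,t2,t3},{t1,t4,t5}} W4={{t2},{t1,t2},{t2,t3},{t2,t4},{t1,t2,t3}} W5={{t3},{t1,t3},{t2,t3},{t3,t4},{t1,t2,t3}}
  W12={{t4,t5},{t1,t4,t5}} W13={{t1,t5},{t1,t4,t5}} W23={{t1,t4},{t1,t4,t5}} W24={{t2,t4}} W25={{t3,t4}} W34={{t1,t2},{t1,t2,t3}} W35={{t1,t3},{t1,t2,t3}} W45={{t2,t3},{t1,t2,t3}}
  W123={{t1,t4,t5}} W345={{t1,t2,t3}}
C dims 5,8,2; δ0: rk 4, SNF 1^4; δ1: rk 2, SNF 1^2
Ȟ^0 = (5 − 4) − 0 = 1, so Ȟ^0 ≅ Z
Ȟ^1 = (8 − 2) − 4 = 2, so Ȟ^1 ≅ Z^2
Ȟ^2 = (2 − 0) − 2 = 0, so Ȟ^2 ≅ 0

Ȟ^0 = Z,  Ȟ^1 = Z^2,  Ȟ^2 = 0


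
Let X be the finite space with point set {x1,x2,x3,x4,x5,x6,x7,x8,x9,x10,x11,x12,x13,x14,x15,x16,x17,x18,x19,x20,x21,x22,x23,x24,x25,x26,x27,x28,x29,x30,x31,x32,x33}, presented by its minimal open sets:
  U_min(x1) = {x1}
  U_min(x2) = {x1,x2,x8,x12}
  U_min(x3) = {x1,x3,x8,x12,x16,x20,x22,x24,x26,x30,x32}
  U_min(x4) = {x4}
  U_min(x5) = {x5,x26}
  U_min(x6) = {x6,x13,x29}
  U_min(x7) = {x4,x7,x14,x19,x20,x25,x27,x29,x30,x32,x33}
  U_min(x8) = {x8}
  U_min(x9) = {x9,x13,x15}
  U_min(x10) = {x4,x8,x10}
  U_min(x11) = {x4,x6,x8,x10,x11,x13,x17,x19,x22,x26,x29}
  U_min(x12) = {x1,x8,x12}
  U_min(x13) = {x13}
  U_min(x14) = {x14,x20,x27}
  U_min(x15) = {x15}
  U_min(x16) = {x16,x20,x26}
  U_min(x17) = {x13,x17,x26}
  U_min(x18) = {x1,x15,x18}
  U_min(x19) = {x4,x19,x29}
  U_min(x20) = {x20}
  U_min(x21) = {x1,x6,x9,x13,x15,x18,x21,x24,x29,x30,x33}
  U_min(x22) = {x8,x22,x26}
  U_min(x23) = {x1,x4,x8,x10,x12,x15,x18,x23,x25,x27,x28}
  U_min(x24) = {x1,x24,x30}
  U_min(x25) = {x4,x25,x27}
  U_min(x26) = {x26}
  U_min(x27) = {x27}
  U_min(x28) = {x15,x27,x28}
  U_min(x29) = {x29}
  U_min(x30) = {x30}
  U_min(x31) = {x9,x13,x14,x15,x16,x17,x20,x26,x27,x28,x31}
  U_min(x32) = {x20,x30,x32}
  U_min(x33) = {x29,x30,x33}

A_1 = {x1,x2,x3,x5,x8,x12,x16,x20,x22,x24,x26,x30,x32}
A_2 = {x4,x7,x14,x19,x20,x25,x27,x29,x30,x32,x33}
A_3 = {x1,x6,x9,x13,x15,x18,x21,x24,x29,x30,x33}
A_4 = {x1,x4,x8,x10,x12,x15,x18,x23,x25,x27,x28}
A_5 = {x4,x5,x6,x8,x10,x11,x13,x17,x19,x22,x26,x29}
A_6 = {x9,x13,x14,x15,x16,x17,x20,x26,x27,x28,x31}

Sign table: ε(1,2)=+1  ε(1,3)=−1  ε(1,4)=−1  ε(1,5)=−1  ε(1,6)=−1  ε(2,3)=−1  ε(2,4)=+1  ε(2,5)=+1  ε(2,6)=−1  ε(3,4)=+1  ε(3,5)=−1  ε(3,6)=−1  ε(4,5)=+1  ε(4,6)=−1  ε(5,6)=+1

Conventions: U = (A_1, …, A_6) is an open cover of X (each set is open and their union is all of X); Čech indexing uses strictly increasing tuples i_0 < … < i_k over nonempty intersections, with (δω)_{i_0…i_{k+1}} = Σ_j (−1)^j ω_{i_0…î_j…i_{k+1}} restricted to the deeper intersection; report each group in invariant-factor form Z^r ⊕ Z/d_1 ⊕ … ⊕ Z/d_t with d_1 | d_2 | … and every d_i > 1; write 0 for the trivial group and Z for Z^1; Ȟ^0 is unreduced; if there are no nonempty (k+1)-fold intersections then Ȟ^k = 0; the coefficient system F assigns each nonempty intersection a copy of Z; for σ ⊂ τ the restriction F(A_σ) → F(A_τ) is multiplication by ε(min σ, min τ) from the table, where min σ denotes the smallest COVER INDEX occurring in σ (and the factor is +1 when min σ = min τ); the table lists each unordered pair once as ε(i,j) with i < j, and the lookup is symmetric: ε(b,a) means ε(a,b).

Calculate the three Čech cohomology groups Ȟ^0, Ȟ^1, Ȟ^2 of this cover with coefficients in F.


cover nerve:
  A12={x20,x30,x32} A13={x1,x24,x30} A14={x1,x8,x12} A15={x5,x8,x22,x26} A16={x16,x20,x26} A23={x29,x30,x33} A24={x4,x25,x27} A25={x4,x19,x29} A26={x14,x20,x27} A34={x1,x15,x18} A35={x6,x13,x29} A36={x9,x13,x15} A45={x4,x8,x10} A46={x15,x27,x28} A56={x13,x17,x26}
  A123={x30} A126={x20} A134={x1} A145={x8} A156={x26} A235={x29} A245={x4} A246={x27} A346={x15} A356={x13}
C dims 6,15,10; δ0: rk 6, SNF 1^5·2; δ1: rk 9, SNF 1^9
Ȟ^0: (6−6)−0=0 ⇒ 0
Ȟ^1: (15−9)−6=0 plus torsion [2] ⇒ Z/2
Ȟ^2: (10−0)−9=1 ⇒ Z

Ȟ^0 ≅ 0; Ȟ^1 ≅ Z/2; Ȟ^2 ≅ Z


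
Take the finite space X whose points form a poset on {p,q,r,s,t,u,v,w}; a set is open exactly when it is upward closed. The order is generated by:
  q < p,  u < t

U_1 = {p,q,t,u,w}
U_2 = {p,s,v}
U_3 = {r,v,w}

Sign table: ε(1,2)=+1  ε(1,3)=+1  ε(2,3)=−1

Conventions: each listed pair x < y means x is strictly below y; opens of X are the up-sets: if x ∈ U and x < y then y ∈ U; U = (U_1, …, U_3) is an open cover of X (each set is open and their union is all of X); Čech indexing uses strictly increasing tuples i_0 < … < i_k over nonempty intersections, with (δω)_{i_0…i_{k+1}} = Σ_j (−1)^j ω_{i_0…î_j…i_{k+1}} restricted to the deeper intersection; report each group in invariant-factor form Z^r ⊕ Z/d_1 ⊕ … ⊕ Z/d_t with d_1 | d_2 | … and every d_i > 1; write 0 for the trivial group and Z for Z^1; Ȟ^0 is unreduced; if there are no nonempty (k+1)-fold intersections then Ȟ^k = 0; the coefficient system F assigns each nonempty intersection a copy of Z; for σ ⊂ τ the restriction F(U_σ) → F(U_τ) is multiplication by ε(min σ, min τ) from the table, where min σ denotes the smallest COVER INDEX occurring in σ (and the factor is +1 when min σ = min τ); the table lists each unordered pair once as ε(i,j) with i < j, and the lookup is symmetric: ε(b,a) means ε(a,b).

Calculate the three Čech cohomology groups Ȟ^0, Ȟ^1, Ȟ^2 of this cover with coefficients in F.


nerve of the cover:
  U12={p} U13={w} U23={v}
C dims 3,3; δ0: rk 3, SNF 1^2·2
Ȟ^0 = (3 − 3) − 0 = 0, so Ȟ^0 ≅ 0
Ȟ^1 = (3 − 0) − 3 = 0 plus torsion [2], so Ȟ^1 ≅ Z/2
Ȟ^2 = (0 − 0) − 0 = 0, so Ȟ^2 ≅ 0

Ȟ^0 = 0, Ȟ^1 = Z/2 and Ȟ^2 = 0


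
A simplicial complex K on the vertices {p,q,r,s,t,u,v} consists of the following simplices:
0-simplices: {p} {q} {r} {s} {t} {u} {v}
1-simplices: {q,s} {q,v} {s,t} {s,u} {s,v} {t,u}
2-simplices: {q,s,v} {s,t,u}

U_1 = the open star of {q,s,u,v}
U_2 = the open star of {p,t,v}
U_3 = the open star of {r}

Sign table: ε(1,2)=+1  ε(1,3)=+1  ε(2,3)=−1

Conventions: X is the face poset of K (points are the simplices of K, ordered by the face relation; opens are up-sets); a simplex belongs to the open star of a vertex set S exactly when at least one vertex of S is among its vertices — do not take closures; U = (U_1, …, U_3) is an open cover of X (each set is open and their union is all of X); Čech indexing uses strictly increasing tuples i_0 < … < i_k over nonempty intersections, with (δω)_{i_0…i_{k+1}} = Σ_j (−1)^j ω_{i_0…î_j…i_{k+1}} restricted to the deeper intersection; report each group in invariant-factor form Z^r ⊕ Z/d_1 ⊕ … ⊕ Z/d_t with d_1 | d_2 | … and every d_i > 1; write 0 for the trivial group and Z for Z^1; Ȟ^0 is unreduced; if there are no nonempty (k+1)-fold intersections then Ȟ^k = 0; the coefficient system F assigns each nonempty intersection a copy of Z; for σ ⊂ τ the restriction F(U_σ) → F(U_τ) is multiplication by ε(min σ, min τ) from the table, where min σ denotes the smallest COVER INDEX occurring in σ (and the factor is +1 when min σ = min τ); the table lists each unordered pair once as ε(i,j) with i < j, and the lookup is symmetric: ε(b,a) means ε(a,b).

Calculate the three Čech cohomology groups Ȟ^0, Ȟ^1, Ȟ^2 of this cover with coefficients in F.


nonempty overlaps:
  U1={{q},{s},{u},{v},{q,s},{q,v},{s,t},{s,u},{s,v},{t,u},{q,s,v},{s,t,u}} U2={{p},{t},{v},{q,v},{s,t},{s,v},{t,u},{q,s,v},{s,t,u}} U3={{r}}
  U12={{v},{q,v},{s,t},{s,v},{t,u},{q,s,v},{s,t,u}}
C dims 3,1; δ0: rk 1, SNF 1^1
degree 0: 3−1−0 = 2 → Ȟ^0 ≅ Z^2
degree 1: 1−0−1 = 0 → Ȟ^1 ≅ 0
degree 2: 0−0−0 = 0 → Ȟ^2 ≅ 0

Ȟ^0 ≅ Z^2,  Ȟ^1 ≅ 0,  Ȟ^2 ≅ 0


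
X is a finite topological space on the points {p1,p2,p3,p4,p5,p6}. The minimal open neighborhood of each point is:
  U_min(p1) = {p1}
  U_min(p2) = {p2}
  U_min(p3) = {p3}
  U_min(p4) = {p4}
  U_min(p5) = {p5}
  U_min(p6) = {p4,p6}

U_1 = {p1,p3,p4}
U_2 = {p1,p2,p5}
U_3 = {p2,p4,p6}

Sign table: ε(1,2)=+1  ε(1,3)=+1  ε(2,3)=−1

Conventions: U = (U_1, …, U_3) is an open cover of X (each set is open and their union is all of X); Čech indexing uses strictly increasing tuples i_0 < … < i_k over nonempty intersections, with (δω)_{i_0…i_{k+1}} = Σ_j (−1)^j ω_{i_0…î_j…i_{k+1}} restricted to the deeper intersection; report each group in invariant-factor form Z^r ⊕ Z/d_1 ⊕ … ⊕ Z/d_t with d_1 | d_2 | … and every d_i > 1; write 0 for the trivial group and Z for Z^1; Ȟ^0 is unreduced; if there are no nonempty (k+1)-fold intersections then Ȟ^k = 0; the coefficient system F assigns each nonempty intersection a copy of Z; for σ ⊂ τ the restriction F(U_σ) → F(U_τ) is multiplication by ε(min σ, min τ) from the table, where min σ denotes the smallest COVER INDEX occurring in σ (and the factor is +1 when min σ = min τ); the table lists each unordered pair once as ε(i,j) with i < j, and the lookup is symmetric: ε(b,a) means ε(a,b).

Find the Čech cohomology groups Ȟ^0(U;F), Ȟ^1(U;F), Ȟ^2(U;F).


Ȟ^0 = 0; Ȟ^1 = Z/2; Ȟ^2 = 0

intersection data:
  U12={p1} U13={p4} U23={p2}
C dims 3,3; δ0: rk 3, SNF 1^2·2
Ȟ^0 = (3 − 3) − 0 = 0, so Ȟ^0 ≅ 0
Ȟ^1 = (3 − 0) − 3 = 0 plus torsion [2], so Ȟ^1 ≅ Z/2
Ȟ^2 = (0 − 0) − 0 = 0, so Ȟ^2 ≅ 0


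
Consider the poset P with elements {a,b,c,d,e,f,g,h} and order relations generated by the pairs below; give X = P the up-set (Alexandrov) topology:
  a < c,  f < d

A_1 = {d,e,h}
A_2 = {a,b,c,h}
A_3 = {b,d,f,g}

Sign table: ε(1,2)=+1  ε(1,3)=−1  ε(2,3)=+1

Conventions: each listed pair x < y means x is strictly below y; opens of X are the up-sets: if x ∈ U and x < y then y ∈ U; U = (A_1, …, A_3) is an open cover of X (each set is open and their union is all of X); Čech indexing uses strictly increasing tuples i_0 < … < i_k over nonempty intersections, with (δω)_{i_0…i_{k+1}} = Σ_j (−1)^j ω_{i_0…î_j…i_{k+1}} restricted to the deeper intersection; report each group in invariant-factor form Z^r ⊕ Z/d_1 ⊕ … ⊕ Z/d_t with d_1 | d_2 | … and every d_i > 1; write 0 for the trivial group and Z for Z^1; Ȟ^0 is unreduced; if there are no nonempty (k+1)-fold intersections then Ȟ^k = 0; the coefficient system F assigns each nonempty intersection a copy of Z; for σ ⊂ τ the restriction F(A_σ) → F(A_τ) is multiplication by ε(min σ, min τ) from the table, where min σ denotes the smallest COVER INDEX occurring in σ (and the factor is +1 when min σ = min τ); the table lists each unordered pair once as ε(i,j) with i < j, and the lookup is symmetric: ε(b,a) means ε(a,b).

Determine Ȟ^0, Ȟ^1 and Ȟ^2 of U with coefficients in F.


Ȟ^0 = 0, Ȟ^1 = Z/2 and Ȟ^2 = 0

cover nerve:
  A12={h} A13={d} A23={b}
C dims 3,3; δ0: rk 3, SNF 1^2·2
Ȟ^0: (3−3)−0=0 ⇒ 0
Ȟ^1: (3−0)−3=0 plus torsion [2] ⇒ Z/2
Ȟ^2: (0−0)−0=0 ⇒ 0
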